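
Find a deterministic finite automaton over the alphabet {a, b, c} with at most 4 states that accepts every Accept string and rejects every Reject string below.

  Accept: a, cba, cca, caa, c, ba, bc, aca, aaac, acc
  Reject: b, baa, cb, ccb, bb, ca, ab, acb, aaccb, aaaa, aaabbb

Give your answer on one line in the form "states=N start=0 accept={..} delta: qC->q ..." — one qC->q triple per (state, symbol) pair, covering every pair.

states=3 start=0 accept={1,2} delta: 0a->1 0b->0 0c->1 1a->0 1b->0 1c->2 2a->1 2b->0 2c->1

Fold the examples into a partial DFA from state 0: repeatedly fix the first undefined (state, symbol) met by the shortest-then-alphabetical prefix, trying targets in increasing order and rejecting any under which an Accept and a Reject string meet in one state with the same remainder; add a state when all current targets are rejected. Accepting states are where Accept strings end.
a: 0a undefined. 0a->0: no, a/aaaa meet in 0. Open state 1: 0a->1.
b: 0b undefined. 0b->0: ok.
c: 0c undefined. 0c->0: no, a/ca meet in 1. 0c->1: ok.
aa: 1a undefined. 1a->0: ok.
ab: 1b undefined. 1b->0: ok.
ac: 1c undefined. 1c->0: no, aaac/b meet in 0. 1c->1: no, cca/b meet in 0. Open state 2: 1c->2.
aca: 2a undefined. 2a->0: no, cca/b meet in 0. 2a->1: ok.
acb: 2b undefined. 2b->0: ok.
acc: 2c undefined. 2c->0: no, acc/b meet in 0. 2c->1: ok.
All examples now run through 3 states with every (state, symbol) defined. Accept strings end in {1,2}, Reject strings end in {0}; accept={1,2}.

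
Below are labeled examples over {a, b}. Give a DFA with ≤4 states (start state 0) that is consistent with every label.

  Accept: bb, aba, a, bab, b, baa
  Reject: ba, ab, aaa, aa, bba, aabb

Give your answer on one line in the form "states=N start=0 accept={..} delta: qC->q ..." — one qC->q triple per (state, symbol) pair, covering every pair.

states=4 start=0 accept={1,2} delta: 0a->1 0b->2 1a->3 1b->0 2a->0 2b->1 3a->0 3b->1

State merging on the prefix tree: take the shortest (then alphabetical) example prefix whose next move is undefined and point that move at state 0, else 1, else 2, ...; a target is out if some Accept/Reject pair would then sit in one state with the same input left (inseparable). If every existing state is out, open a new one.
a: 0a undefined. 0a->0: no, bb/aabb meet in 0 with "bb" left. Open state 1: 0a->1.
b: 0b undefined. 0b->0: no, a/ba meet in 1. 0b->1: no, bb/ab meet in 1 with "b" left. Open state 2: 0b->2.
aa: 1a undefined. 1a->0: no, bb/aabb meet in 2 with "b" left. 1a->1: no, a/aaa meet in 1. 1a->2: no, b/aa meet in 2. Open state 3: 1a->3.
ab: 1b undefined. 1b->0: ok.
ba: 2a undefined. 2a->0: ok.
bb: 2b undefined. 2b->0: no, bb/ba meet in 0. 2b->1: ok.
aaa: 3a undefined. 3a->0: ok.
aab: 3b undefined. 3b->0: no, bab/aabb meet in 2. 3b->1: ok.
All examples now run through 4 states with every (state, symbol) defined. Accept strings end in {1,2}, Reject strings end in {0,3}; accept={1,2}.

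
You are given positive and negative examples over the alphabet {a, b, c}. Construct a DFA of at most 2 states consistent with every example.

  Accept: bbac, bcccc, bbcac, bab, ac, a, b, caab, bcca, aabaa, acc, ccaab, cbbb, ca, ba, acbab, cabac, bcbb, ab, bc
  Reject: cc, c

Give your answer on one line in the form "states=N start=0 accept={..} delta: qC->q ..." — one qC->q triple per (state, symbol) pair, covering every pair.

Grow the machine one transition at a time. Run the examples from 0; the earliest place one falls off (shortest prefix, ties alphabetical) gets sent to the lowest-numbered state that keeps every Accept/Reject pair distinguishable — a pair clashes when both reach the same state with identical unread suffix — and to a fresh state only if none does.
a: 0a undefined. 0a->0: no, ac/c meet in 0 with "c" left. Open state 1: 0a->1.
b: 0b undefined. 0b->0: no, bc/c meet in 0 with "c" left. 0b->1: ok.
c: 0c undefined. 0c->0: ok.
aa: 1a undefined. 1a->0: no, ba/cc meet in 0. 1a->1: ok.
ab: 1b undefined. 1b->0: no, bab/cc meet in 0. 1b->1: ok.
ac: 1c undefined. 1c->0: no, bbac/cc meet in 0. 1c->1: ok.
All examples now run through 2 states with every (state, symbol) defined. Accept strings end in {1}, Reject strings end in {0}; accept={1}.

states=2 start=0 accept={1} delta: 0a->1 0b->1 0c->0 1a->1 1b->1 1c->1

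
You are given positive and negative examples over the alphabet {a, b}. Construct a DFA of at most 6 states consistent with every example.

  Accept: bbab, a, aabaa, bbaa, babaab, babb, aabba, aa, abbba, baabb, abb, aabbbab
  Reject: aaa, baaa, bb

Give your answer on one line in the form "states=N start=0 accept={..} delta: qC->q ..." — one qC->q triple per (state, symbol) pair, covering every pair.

states=5 start=0 accept={1,2,4} delta: 0a->1 0b->0 1a->2 1b->1 2a->3 2b->3 3a->0 3b->4 4a->1 4b->0

State merging on the prefix tree: take the shortest (then alphabetical) example prefix whose next move is undefined and point that move at state 0, else 1, else 2, ...; a target is out if some Accept/Reject pair would then sit in one state with the same input left (inseparable). If every existing state is out, open a new one.
a: 0a undefined. 0a->0: no, a/aaa meet in 0. Open state 1: 0a->1.
b: 0b undefined. 0b->0: ok.
aa: 1a undefined. 1a->0: no, a/aaa meet in 1. 1a->1: no, a/aaa meet in 1. Open state 2: 1a->2.
ab: 1b undefined. 1b->0: no, bbab/bb meet in 0. 1b->1: ok.
aaa: 2a undefined. 2a->0: no, babaab/aaa meet in 0. 2a->1: no, bbab/aaa meet in 1. 2a->2: no, bbaa/aaa meet in 2. Open state 3: 2a->3.
aab: 2b undefined. 2b->0: no, baabb/bb meet in 0. 2b->1: no, aabaa/aaa meet in 3. 2b->2: no, aabba/aaa meet in 3. 2b->3: ok.
aaba: 3a undefined. 3a->0: ok.
aabb: 3b undefined. 3b->0: no, babaab/bb meet in 0. 3b->1: no, aabbbab/aaa meet in 3. 3b->2: no, aabba/aaa meet in 3. 3b->3: no, babaab/aaa meet in 3. Open state 4: 3b->4.
aabba: 4a undefined. 4a->0: no, aabba/bb meet in 0. 4a->1: ok.
aabbb: 4b undefined. 4b->0: ok.
All examples now run through 5 states with every (state, symbol) defined. Accept strings end in {1,2,4}, Reject strings end in {0,3}; accept={1,2,4}.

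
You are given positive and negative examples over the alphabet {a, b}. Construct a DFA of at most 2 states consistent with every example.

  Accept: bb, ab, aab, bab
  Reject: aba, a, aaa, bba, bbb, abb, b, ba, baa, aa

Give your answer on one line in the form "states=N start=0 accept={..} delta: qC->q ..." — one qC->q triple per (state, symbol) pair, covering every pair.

states=2 start=0 accept={0} delta: 0a->1 0b->1 1a->1 1b->0

Fold the examples into a partial DFA from state 0: repeatedly fix the first undefined (state, symbol) met by the shortest-then-alphabetical prefix, trying targets in increasing order and rejecting any under which an Accept and a Reject string meet in one state with the same remainder; add a state when all current targets are rejected. Accepting states are where Accept strings end.
a: 0a undefined. 0a->0: no, bb/abb meet in 0 with "bb" left. Open state 1: 0a->1.
b: 0b undefined. 0b->0: no, bb/bbb meet in 0. 0b->1: ok.
aa: 1a undefined. 1a->0: no, aab/a meet in 1. 1a->1: ok.
ab: 1b undefined. 1b->0: ok.
All examples now run through 2 states with every (state, symbol) defined. Accept strings end in {0}, Reject strings end in {1}; accept={0}.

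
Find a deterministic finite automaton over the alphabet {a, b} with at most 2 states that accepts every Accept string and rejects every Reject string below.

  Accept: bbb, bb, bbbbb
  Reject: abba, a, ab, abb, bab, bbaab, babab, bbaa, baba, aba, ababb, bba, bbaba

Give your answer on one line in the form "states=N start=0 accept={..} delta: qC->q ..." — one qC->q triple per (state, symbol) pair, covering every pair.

Fold the examples into a partial DFA from state 0: repeatedly fix the first undefined (state, symbol) met by the shortest-then-alphabetical prefix, trying targets in increasing order and rejecting any under which an Accept and a Reject string meet in one state with the same remainder; add a state when all current targets are rejected. Accepting states are where Accept strings end.
a: 0a undefined. 0a->0: no, bb/abb meet in 0 with "bb" left. Open state 1: 0a->1.
b: 0b undefined. 0b->0: ok.
ab: 1b undefined. 1b->0: no, bbb/ab meet in 0. 1b->1: ok.
aba: 1a undefined. 1a->0: no, bbb/abba meet in 0. 1a->1: ok.
All examples now run through 2 states with every (state, symbol) defined. Accept strings end in {0}, Reject strings end in {1}; accept={0}.

states=2 start=0 accept={0} delta: 0a->1 0b->0 1a->1 1b->1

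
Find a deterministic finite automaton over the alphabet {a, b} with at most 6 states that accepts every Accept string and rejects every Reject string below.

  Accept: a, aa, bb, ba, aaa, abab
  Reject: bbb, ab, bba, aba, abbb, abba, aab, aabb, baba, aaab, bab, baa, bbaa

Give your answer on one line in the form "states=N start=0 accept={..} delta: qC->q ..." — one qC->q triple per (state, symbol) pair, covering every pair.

Grow the machine one transition at a time. Run the examples from 0; the earliest place one falls off (shortest prefix, ties alphabetical) gets sent to the lowest-numbered state that keeps every Accept/Reject pair distinguishable — a pair clashes when both reach the same state with identical unread suffix — and to a fresh state only if none does.
a: 0a undefined. 0a->0: no, bb/aabb meet in 0 with "bb" left. Open state 1: 0a->1.
b: 0b undefined. 0b->0: no, a/bba meet in 1. 0b->1: no, bb/ab meet in 1 with "b" left. Open state 2: 0b->2.
aa: 1a undefined. 1a->0: no, bb/aabb meet in 2 with "b" left. 1a->1: ok.
ab: 1b undefined. 1b->0: no, a/aba meet in 1. 1b->1: no, a/ab meet in 1. 1b->2: no, bb/aabb meet in 2 with "b" left. Open state 3: 1b->3.
ba: 2a undefined. 2a->0: no, a/baa meet in 1. 2a->1: no, a/baa meet in 1. 2a->2: no, bb/bab meet in 2 with "b" left. 2a->3: no, ba/ab meet in 3. Open state 4: 2a->4.
bb: 2b undefined. 2b->0: no, a/bba meet in 1. 2b->1: no, a/bba meet in 1. 2b->2: no, bb/bbb meet in 2. 2b->3: no, bb/ab meet in 3. 2b->4: ok.
aba: 3a undefined. 3a->0: ok.
abb: 3b undefined. 3b->0: no, a/abba meet in 1. 3b->1: no, a/abba meet in 1. 3b->2: no, bb/abbb meet in 4. 3b->3: ok.
baa: 4a undefined. 4a->0: no, a/bbaa meet in 1. 4a->1: no, a/bba meet in 1. 4a->2: no, bb/bbaa meet in 4. 4a->3: ok.
bab: 4b undefined. 4b->0: no, a/baba meet in 1. 4b->1: no, a/bbb meet in 1. 4b->2: no, bb/baba meet in 4. 4b->3: ok.
All examples now run through 5 states with every (state, symbol) defined. Accept strings end in {1,2,4}, Reject strings end in {0,3}; accept={1,2,4}.

states=5 start=0 accept={1,2,4} delta: 0a->1 0b->2 1a->1 1b->3 2a->4 2b->4 3a->0 3b->3 4a->3 4b->3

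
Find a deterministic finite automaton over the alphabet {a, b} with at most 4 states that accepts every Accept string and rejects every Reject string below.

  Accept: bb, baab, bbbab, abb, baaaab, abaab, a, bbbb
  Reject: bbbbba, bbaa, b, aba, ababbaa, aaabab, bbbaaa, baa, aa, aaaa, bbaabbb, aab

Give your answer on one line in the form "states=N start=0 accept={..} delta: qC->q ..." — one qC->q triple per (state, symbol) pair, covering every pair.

states=4 start=0 accept={1,3} delta: 0a->1 0b->2 1a->0 1b->1 2a->2 2b->3 3a->1 3b->2

Grow the machine one transition at a time. Run the examples from 0; the earliest place one falls off (shortest prefix, ties alphabetical) gets sent to the lowest-numbered state that keeps every Accept/Reject pair distinguishable — a pair clashes when both reach the same state with identical unread suffix — and to a fresh state only if none does.
a: 0a undefined. 0a->0: no, a/aa meet in 0. Open state 1: 0a->1.
b: 0b undefined. 0b->0: no, bb/b meet in 0. 0b->1: no, a/b meet in 1. Open state 2: 0b->2.
aa: 1a undefined. 1a->0: ok.
ab: 1b undefined. 1b->0: no, abb/b meet in 2. 1b->1: ok.
ba: 2a undefined. 2a->0: no, baab/baa meet in 1. 2a->1: no, baab/b meet in 2. 2a->2: ok.
bb: 2b undefined. 2b->0: no, bb/bbaa meet in 0. 2b->1: no, bb/bbaa meet in 1. 2b->2: no, bb/bbbbba meet in 2. Open state 3: 2b->3.
bba: 3a undefined. 3a->0: no, abb/bbaa meet in 1. 3a->1: ok.
bbb: 3b undefined. 3b->0: no, bbbab/bbbbba meet in 1. 3b->1: no, bbbab/b meet in 2. 3b->2: ok.
All examples now run through 4 states with every (state, symbol) defined. Accept strings end in {1,3}, Reject strings end in {0,2}; accept={1,3}.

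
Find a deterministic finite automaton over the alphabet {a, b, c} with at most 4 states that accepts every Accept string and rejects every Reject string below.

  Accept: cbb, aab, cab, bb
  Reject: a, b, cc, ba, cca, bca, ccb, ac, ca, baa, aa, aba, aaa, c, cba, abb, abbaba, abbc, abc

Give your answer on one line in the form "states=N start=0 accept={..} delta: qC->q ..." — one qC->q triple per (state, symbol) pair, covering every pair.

states=3 start=0 accept={2} delta: 0a->1 0b->1 0c->0 1a->1 1b->2 1c->0 2a->0 2b->0 2c->0

Fold the examples into a partial DFA from state 0: repeatedly fix the first undefined (state, symbol) met by the shortest-then-alphabetical prefix, trying targets in increasing order and rejecting any under which an Accept and a Reject string meet in one state with the same remainder; add a state when all current targets are rejected. Accepting states are where Accept strings end.
a: 0a undefined. 0a->0: no, aab/b meet in 0 with "b" left. Open state 1: 0a->1.
b: 0b undefined. 0b->0: no, bb/b meet in 0. 0b->1: ok.
c: 0c undefined. 0c->0: ok.
aa: 1a undefined. 1a->0: no, aab/a meet in 1. 1a->1: ok.
ab: 1b undefined. 1b->0: no, cbb/cc meet in 0. 1b->1: no, cbb/a meet in 1. Open state 2: 1b->2.
ac: 1c undefined. 1c->0: ok.
aba: 2a undefined. 2a->0: ok.
abb: 2b undefined. 2b->0: ok.
abc: 2c undefined. 2c->0: ok.
All examples now run through 3 states with every (state, symbol) defined. Accept strings end in {2}, Reject strings end in {0,1}; accept={2}.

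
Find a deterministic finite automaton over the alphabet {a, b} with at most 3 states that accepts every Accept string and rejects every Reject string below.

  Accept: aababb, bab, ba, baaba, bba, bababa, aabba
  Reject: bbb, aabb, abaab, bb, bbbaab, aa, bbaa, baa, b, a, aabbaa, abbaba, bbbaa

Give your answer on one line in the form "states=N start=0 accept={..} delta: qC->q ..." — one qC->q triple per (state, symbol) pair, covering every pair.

states=3 start=0 accept={2} delta: 0a->0 0b->1 1a->2 1b->1 2a->0 2b->2

Grow the machine one transition at a time. Run the examples from 0; the earliest place one falls off (shortest prefix, ties alphabetical) gets sent to the lowest-numbered state that keeps every Accept/Reject pair distinguishable — a pair clashes when both reach the same state with identical unread suffix — and to a fresh state only if none does.
a: 0a undefined. 0a->0: ok.
b: 0b undefined. 0b->0: no, aababb/bbb meet in 0. Open state 1: 0b->1.
ba: 1a undefined. 1a->0: no, aababb/aabb meet in 1 with "b" left. 1a->1: no, aababb/bbb meet in 1 with "bb" left. Open state 2: 1a->2.
bb: 1b undefined. 1b->0: no, ba/abbaba meet in 2. 1b->1: ok.
baa: 2a undefined. 2a->0: ok.
bab: 2b undefined. 2b->0: no, aababb/bbb meet in 1. 2b->1: no, aababb/bbb meet in 1. 2b->2: ok.
All examples now run through 3 states with every (state, symbol) defined. Accept strings end in {2}, Reject strings end in {0,1}; accept={2}.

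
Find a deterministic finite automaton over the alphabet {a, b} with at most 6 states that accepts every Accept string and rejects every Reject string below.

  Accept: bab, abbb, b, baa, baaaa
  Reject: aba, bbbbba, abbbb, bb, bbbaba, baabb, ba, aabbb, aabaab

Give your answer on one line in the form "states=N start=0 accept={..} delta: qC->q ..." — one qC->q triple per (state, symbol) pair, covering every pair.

states=3 start=0 accept={1} delta: 0a->1 0b->1 1a->0 1b->2 2a->0 2b->0

Fold the examples into a partial DFA from state 0: repeatedly fix the first undefined (state, symbol) met by the shortest-then-alphabetical prefix, trying targets in increasing order and rejecting any under which an Accept and a Reject string meet in one state with the same remainder; add a state when all current targets are rejected. Accepting states are where Accept strings end.
a: 0a undefined. 0a->0: no, abbb/aabbb meet in 0 with "bbb" left. Open state 1: 0a->1.
b: 0b undefined. 0b->0: no, b/bb meet in 0. 0b->1: ok.
aa: 1a undefined. 1a->0: ok.
ab: 1b undefined. 1b->0: no, bab/aba meet in 1. 1b->1: no, bab/abbbb meet in 1. Open state 2: 1b->2.
aba: 2a undefined. 2a->0: ok.
abb: 2b undefined. 2b->0: ok.
All examples now run through 3 states with every (state, symbol) defined. Accept strings end in {1}, Reject strings end in {0,2}; accept={1}.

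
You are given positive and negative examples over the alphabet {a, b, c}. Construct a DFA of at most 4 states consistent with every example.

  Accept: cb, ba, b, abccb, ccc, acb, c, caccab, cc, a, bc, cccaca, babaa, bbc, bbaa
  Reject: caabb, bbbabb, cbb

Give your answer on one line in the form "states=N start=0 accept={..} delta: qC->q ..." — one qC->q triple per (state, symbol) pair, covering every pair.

Fold the examples into a partial DFA from state 0: repeatedly fix the first undefined (state, symbol) met by the shortest-then-alphabetical prefix, trying targets in increasing order and rejecting any under which an Accept and a Reject string meet in one state with the same remainder; add a state when all current targets are rejected. Accepting states are where Accept strings end.
a: 0a undefined. 0a->0: ok.
b: 0b undefined. 0b->0: no, ba/bbbabb meet in 0. Open state 1: 0b->1.
c: 0c undefined. 0c->0: ok.
ba: 1a undefined. 1a->0: ok.
bb: 1b undefined. 1b->0: no, ba/caabb meet in 0. 1b->1: no, cb/caabb meet in 1. Open state 2: 1b->2.
bc: 1c undefined. 1c->0: ok.
bba: 2a undefined. 2a->0: ok.
bbb: 2b undefined. 2b->0: ok.
bbc: 2c undefined. 2c->0: ok.
All examples now run through 3 states with every (state, symbol) defined. Accept strings end in {0,1}, Reject strings end in {2}; accept={0,1}.

states=3 start=0 accept={0,1} delta: 0a->0 0b->1 0c->0 1a->0 1b->2 1c->0 2a->0 2b->0 2c->0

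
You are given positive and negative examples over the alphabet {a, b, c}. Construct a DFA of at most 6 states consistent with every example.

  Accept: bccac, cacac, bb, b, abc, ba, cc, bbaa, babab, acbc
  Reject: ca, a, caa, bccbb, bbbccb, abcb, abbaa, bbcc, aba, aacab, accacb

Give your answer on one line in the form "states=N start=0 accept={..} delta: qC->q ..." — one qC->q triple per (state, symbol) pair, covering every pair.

State merging on the prefix tree: take the shortest (then alphabetical) example prefix whose next move is undefined and point that move at state 0, else 1, else 2, ...; a target is out if some Accept/Reject pair would then sit in one state with the same input left (inseparable). If every existing state is out, open a new one.
a: 0a undefined. 0a->0: no, ba/aba meet in 0 with "ba" left. Open state 1: 0a->1.
b: 0b undefined. 0b->0: no, ba/a meet in 1. 0b->1: no, b/a meet in 1. Open state 2: 0b->2.
c: 0c undefined. 0c->0: ok.
aa: 1a undefined. 1a->0: no, cc/caa meet in 0. 1a->1: ok.
ab: 1b undefined. 1b->0: no, b/abcb meet in 2. 1b->1: ok.
ac: 1c undefined. 1c->0: no, b/abcb meet in 2. 1c->1: no, cacac/ca meet in 1. 1c->2: no, bb/abcb meet in 2 with "b" left. Open state 3: 1c->3.
ba: 2a undefined. 2a->0: ok.
bb: 2b undefined. 2b->0: no, bb/bbcc meet in 0. 2b->1: no, bb/ca meet in 1. 2b->2: no, bbaa/ca meet in 1. 2b->3: ok.
bc: 2c undefined. 2c->0: no, bccac/bccbb meet in 3. 2c->1: ok.
acb: 3b undefined. 3b->0: no, b/bccbb meet in 2. 3b->1: ok.
acc: 3c undefined. 3c->0: no, b/bbbccb meet in 2. 3c->1: no, bb/bbcc meet in 3. 3c->2: no, bb/bbbccb meet in 3. 3c->3: no, bb/bbcc meet in 3. Open state 4: 3c->4.
bba: 3a undefined. 3a->0: no, b/aacab meet in 2. 3a->1: no, bbaa/ca meet in 1. 3a->2: no, bccac/ca meet in 1. 3a->3: ok.
acca: 4a undefined. 4a->0: no, b/accacb meet in 2. 4a->1: ok.
bbcc: 4c undefined. 4c->0: no, ba/bbcc meet in 0. 4c->1: ok.
bbbccb: 4b undefined. 4b->0: no, ba/bbbccb meet in 0. 4b->1: ok.
All examples now run through 5 states with every (state, symbol) defined. Accept strings end in {0,2,3,4}, Reject strings end in {1}; accept={0,2,3,4}.

states=5 start=0 accept={0,2,3,4} delta: 0a->1 0b->2 0c->0 1a->1 1b->1 1c->3 2a->0 2b->3 2c->1 3a->3 3b->1 3c->4 4a->1 4b->1 4c->1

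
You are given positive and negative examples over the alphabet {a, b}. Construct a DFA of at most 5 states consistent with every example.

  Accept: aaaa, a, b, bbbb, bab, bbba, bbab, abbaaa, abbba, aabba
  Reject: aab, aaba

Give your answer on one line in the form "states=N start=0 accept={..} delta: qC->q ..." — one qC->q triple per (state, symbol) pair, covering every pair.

states=4 start=0 accept={0,1} delta: 0a->1 0b->0 1a->2 1b->0 2a->0 2b->3 3a->2 3b->0

Grow the machine one transition at a time. Run the examples from 0; the earliest place one falls off (shortest prefix, ties alphabetical) gets sent to the lowest-numbered state that keeps every Accept/Reject pair distinguishable — a pair clashes when both reach the same state with identical unread suffix — and to a fresh state only if none does.
a: 0a undefined. 0a->0: no, b/aab meet in 0 with "b" left. Open state 1: 0a->1.
b: 0b undefined. 0b->0: ok.
aa: 1a undefined. 1a->0: no, aaaa/aab meet in 0. 1a->1: no, bab/aab meet in 1 with "b" left. Open state 2: 1a->2.
ab: 1b undefined. 1b->0: ok.
aaa: 2a undefined. 2a->0: ok.
aab: 2b undefined. 2b->0: no, aaaa/aaba meet in 1. 2b->1: no, aaaa/aab meet in 1. 2b->2: no, b/aaba meet in 0. Open state 3: 2b->3.
aaba: 3a undefined. 3a->0: no, b/aaba meet in 0. 3a->1: no, aaaa/aaba meet in 1. 3a->2: ok.
aabb: 3b undefined. 3b->0: ok.
All examples now run through 4 states with every (state, symbol) defined. Accept strings end in {0,1}, Reject strings end in {2,3}; accept={0,1}.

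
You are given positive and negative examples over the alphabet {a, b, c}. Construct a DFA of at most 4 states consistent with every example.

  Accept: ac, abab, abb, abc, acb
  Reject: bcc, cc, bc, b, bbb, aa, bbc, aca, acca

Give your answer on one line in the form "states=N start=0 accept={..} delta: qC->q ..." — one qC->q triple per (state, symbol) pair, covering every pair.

State merging on the prefix tree: take the shortest (then alphabetical) example prefix whose next move is undefined and point that move at state 0, else 1, else 2, ...; a target is out if some Accept/Reject pair would then sit in one state with the same input left (inseparable). If every existing state is out, open a new one.
a: 0a undefined. 0a->0: no, abc/bc meet in 0 with "bc" left. Open state 1: 0a->1.
b: 0b undefined. 0b->0: ok.
c: 0c undefined. 0c->0: ok.
aa: 1a undefined. 1a->0: ok.
ab: 1b undefined. 1b->0: no, abab/bcc meet in 0. 1b->1: no, abab/bcc meet in 0. Open state 2: 1b->2.
ac: 1c undefined. 1c->0: no, ac/bcc meet in 0. 1c->1: ok.
aba: 2a undefined. 2a->0: no, abab/bcc meet in 0. 2a->1: ok.
abb: 2b undefined. 2b->0: no, abb/bcc meet in 0. 2b->1: ok.
abc: 2c undefined. 2c->0: no, abc/bcc meet in 0. 2c->1: ok.
All examples now run through 3 states with every (state, symbol) defined. Accept strings end in {1,2}, Reject strings end in {0}; accept={1,2}.

states=3 start=0 accept={1,2} delta: 0a->1 0b->0 0c->0 1a->0 1b->2 1c->1 2a->1 2b->1 2c->1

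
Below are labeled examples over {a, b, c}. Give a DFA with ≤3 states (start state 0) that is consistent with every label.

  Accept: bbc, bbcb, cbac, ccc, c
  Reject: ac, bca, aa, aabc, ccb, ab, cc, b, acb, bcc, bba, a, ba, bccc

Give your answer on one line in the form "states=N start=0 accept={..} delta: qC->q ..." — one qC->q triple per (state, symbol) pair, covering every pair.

states=3 start=0 accept={2} delta: 0a->1 0b->1 0c->2 1a->0 1b->0 1c->1 2a->0 2b->2 2c->0

Grow the machine one transition at a time. Run the examples from 0; the earliest place one falls off (shortest prefix, ties alphabetical) gets sent to the lowest-numbered state that keeps every Accept/Reject pair distinguishable — a pair clashes when both reach the same state with identical unread suffix — and to a fresh state only if none does.
a: 0a undefined. 0a->0: no, c/ac meet in 0 with "c" left. Open state 1: 0a->1.
b: 0b undefined. 0b->0: no, ccc/bccc meet in 0 with "ccc" left. 0b->1: ok.
c: 0c undefined. 0c->0: no, ccc/cc meet in 0. 0c->1: no, ccc/bcc meet in 1 with "cc" left. Open state 2: 0c->2.
aa: 1a undefined. 1a->0: ok.
ab: 1b undefined. 1b->0: ok.
ac: 1c undefined. 1c->0: no, bbc/bcc meet in 2. 1c->1: ok.
cb: 2b undefined. 2b->0: no, bbcb/bca meet in 0. 2b->1: no, bbcb/ac meet in 1. 2b->2: ok.
cc: 2c undefined. 2c->0: ok.
cba: 2a undefined. 2a->0: ok.
All examples now run through 3 states with every (state, symbol) defined. Accept strings end in {2}, Reject strings end in {0,1}; accept={2}.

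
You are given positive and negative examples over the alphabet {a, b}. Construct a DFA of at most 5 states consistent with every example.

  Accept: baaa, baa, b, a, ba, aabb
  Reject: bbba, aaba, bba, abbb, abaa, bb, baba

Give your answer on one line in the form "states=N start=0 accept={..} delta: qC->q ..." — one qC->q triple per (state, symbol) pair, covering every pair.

states=4 start=0 accept={1,3} delta: 0a->1 0b->1 1a->1 1b->2 2a->2 2b->3 3a->0 3b->0

State merging on the prefix tree: take the shortest (then alphabetical) example prefix whose next move is undefined and point that move at state 0, else 1, else 2, ...; a target is out if some Accept/Reject pair would then sit in one state with the same input left (inseparable). If every existing state is out, open a new one.
a: 0a undefined. 0a->0: no, baa/abaa meet in 0 with "baa" left. Open state 1: 0a->1.
b: 0b undefined. 0b->0: no, b/bb meet in 0. 0b->1: ok.
aa: 1a undefined. 1a->0: no, baaa/aaba meet in 0. 1a->1: ok.
ab: 1b undefined. 1b->0: no, baaa/bbba meet in 1. 1b->1: no, baaa/bbba meet in 1. Open state 2: 1b->2.
aba: 2a undefined. 2a->0: no, baaa/abaa meet in 1. 2a->1: no, baaa/aaba meet in 1. 2a->2: ok.
abb: 2b undefined. 2b->0: no, baaa/bbba meet in 1. 2b->1: no, baaa/bbba meet in 1. 2b->2: no, aabb/bbba meet in 2. Open state 3: 2b->3.
abbb: 3b undefined. 3b->0: ok.
bbba: 3a undefined. 3a->0: ok.
All examples now run through 4 states with every (state, symbol) defined. Accept strings end in {1,3}, Reject strings end in {0,2}; accept={1,3}.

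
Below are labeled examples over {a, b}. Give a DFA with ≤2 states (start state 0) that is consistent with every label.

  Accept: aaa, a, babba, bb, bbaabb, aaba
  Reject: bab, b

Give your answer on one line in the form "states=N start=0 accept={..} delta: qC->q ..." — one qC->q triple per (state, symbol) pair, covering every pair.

State merging on the prefix tree: take the shortest (then alphabetical) example prefix whose next move is undefined and point that move at state 0, else 1, else 2, ...; a target is out if some Accept/Reject pair would then sit in one state with the same input left (inseparable). If every existing state is out, open a new one.
a: 0a undefined. 0a->0: ok.
b: 0b undefined. 0b->0: no, aaa/bab meet in 0. Open state 1: 0b->1.
ba: 1a undefined. 1a->0: ok.
bb: 1b undefined. 1b->0: ok.
All examples now run through 2 states with every (state, symbol) defined. Accept strings end in {0}, Reject strings end in {1}; accept={0}.

states=2 start=0 accept={0} delta: 0a->0 0b->1 1a->0 1b->0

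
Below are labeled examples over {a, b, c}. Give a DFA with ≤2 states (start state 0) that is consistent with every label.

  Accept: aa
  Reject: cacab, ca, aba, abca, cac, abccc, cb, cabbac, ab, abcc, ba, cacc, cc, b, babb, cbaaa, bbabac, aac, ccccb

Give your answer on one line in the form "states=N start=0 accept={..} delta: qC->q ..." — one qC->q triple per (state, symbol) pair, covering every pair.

states=2 start=0 accept={0} delta: 0a->0 0b->1 0c->1 1a->1 1b->1 1c->1

State merging on the prefix tree: take the shortest (then alphabetical) example prefix whose next move is undefined and point that move at state 0, else 1, else 2, ...; a target is out if some Accept/Reject pair would then sit in one state with the same input left (inseparable). If every existing state is out, open a new one.
a: 0a undefined. 0a->0: ok.
b: 0b undefined. 0b->0: no, aa/aba meet in 0. Open state 1: 0b->1.
c: 0c undefined. 0c->0: no, aa/ca meet in 0. 0c->1: ok.
ba: 1a undefined. 1a->0: no, aa/ca meet in 0. 1a->1: ok.
bb: 1b undefined. 1b->0: no, aa/cb meet in 0. 1b->1: ok.
cc: 1c undefined. 1c->0: no, aa/abca meet in 0. 1c->1: ok.
All examples now run through 2 states with every (state, symbol) defined. Accept strings end in {0}, Reject strings end in {1}; accept={0}.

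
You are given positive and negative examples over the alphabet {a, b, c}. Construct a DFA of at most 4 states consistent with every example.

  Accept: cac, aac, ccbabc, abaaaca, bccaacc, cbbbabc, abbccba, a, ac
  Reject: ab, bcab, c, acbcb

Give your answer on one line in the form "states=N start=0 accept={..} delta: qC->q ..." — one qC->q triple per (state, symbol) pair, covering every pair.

states=3 start=0 accept={1} delta: 0a->1 0b->0 0c->0 1a->1 1b->2 1c->1 2a->0 2b->0 2c->1

Fold the examples into a partial DFA from state 0: repeatedly fix the first undefined (state, symbol) met by the shortest-then-alphabetical prefix, trying targets in increasing order and rejecting any under which an Accept and a Reject string meet in one state with the same remainder; add a state when all current targets are rejected. Accepting states are where Accept strings end.
a: 0a undefined. 0a->0: no, aac/c meet in 0 with "c" left. Open state 1: 0a->1.
b: 0b undefined. 0b->0: ok.
c: 0c undefined. 0c->0: ok.
aa: 1a undefined. 1a->0: no, aac/c meet in 0. 1a->1: ok.
ab: 1b undefined. 1b->0: no, ccbabc/ab meet in 0. 1b->1: no, a/ab meet in 1. Open state 2: 1b->2.
ac: 1c undefined. 1c->0: no, cac/c meet in 0. 1c->1: ok.
aba: 2a undefined. 2a->0: ok.
abb: 2b undefined. 2b->0: ok.
acbc: 2c undefined. 2c->0: no, ccbabc/c meet in 0. 2c->1: ok.
All examples now run through 3 states with every (state, symbol) defined. Accept strings end in {1}, Reject strings end in {0,2}; accept={1}.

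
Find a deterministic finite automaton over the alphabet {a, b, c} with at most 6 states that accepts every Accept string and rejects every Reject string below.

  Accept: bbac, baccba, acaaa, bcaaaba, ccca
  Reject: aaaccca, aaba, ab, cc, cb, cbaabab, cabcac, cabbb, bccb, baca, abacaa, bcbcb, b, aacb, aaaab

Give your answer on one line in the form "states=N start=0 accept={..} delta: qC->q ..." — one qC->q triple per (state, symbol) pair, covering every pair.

states=5 start=0 accept={1,3} delta: 0a->1 0b->0 0c->0 1a->2 1b->2 1c->1 2a->3 2b->4 2c->2 3a->1 3b->0 3c->4 4a->4 4b->0 4c->1

Grow the machine one transition at a time. Run the examples from 0; the earliest place one falls off (shortest prefix, ties alphabetical) gets sent to the lowest-numbered state that keeps every Accept/Reject pair distinguishable — a pair clashes when both reach the same state with identical unread suffix — and to a fresh state only if none does.
a: 0a undefined. 0a->0: no, ccca/aaaccca meet in 0 with "ccca" left. Open state 1: 0a->1.
b: 0b undefined. 0b->0: ok.
c: 0c undefined. 0c->0: ok.
aa: 1a undefined. 1a->0: no, ccca/aaba meet in 1. 1a->1: no, bcaaaba/aaba meet in 1 with "ba" left. Open state 2: 1a->2.
ab: 1b undefined. 1b->0: no, bbac/cabcac meet in 1 with "c" left. 1b->1: no, ccca/ab meet in 1. 1b->2: ok.
ac: 1c undefined. 1c->0: no, bbac/cc meet in 0. 1c->1: ok.
aaa: 2a undefined. 2a->0: no, bbac/aaaccca meet in 1. 2a->1: no, bbac/abacaa meet in 1. 2a->2: no, baccba/ab meet in 2. Open state 3: 2a->3.
aab: 2b undefined. 2b->0: no, bbac/aaba meet in 1. 2b->1: no, bbac/cbaabab meet in 1. 2b->2: no, baccba/aaba meet in 3. 2b->3: no, acaaa/aaba meet in 3 with "a" left. Open state 4: 2b->4.
aac: 2c undefined. 2c->0: no, bbac/cabcac meet in 1. 2c->1: no, bbac/cabcac meet in 1. 2c->2: ok.
aaaa: 3a undefined. 3a->0: no, acaaa/cc meet in 0. 3a->1: ok.
aaac: 3c undefined. 3c->0: no, bbac/aaaccca meet in 1. 3c->1: no, bbac/cabcac meet in 1. 3c->2: no, bbac/abacaa meet in 1. 3c->3: no, bbac/aaaccca meet in 1. 3c->4: ok.
aaba: 4a undefined. 4a->0: no, bbac/abacaa meet in 1. 4a->1: no, bbac/aaba meet in 1. 4a->2: no, baccba/abacaa meet in 3. 4a->3: no, bbac/abacaa meet in 1. 4a->4: ok.
aaacc: 4c undefined. 4c->0: no, bbac/aaaccca meet in 1. 4c->1: ok.
cabbb: 4b undefined. 4b->0: ok.
bcaaab: 3b undefined. 3b->0: ok.
All examples now run through 5 states with every (state, symbol) defined. Accept strings end in {1,3}, Reject strings end in {0,2,4}; accept={1,3}.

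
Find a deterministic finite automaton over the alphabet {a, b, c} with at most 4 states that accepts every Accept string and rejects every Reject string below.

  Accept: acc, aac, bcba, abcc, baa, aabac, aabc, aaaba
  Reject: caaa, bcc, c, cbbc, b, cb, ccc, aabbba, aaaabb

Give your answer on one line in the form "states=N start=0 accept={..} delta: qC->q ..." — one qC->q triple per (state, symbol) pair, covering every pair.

states=4 start=0 accept={1,2} delta: 0a->1 0b->0 0c->0 1a->2 1b->1 1c->1 2a->3 2b->2 2c->1 3a->0 3b->0 3c->1

State merging on the prefix tree: take the shortest (then alphabetical) example prefix whose next move is undefined and point that move at state 0, else 1, else 2, ...; a target is out if some Accept/Reject pair would then sit in one state with the same input left (inseparable). If every existing state is out, open a new one.
a: 0a undefined. 0a->0: no, aac/c meet in 0 with "c" left. Open state 1: 0a->1.
b: 0b undefined. 0b->0: ok.
c: 0c undefined. 0c->0: ok.
aa: 1a undefined. 1a->0: no, aac/bcc meet in 0. 1a->1: no, bcba/caaa meet in 1. Open state 2: 1a->2.
ab: 1b undefined. 1b->0: no, abcc/bcc meet in 0. 1b->1: ok.
ac: 1c undefined. 1c->0: no, acc/bcc meet in 0. 1c->1: ok.
aaa: 2a undefined. 2a->0: no, acc/aaaabb meet in 1. 2a->1: no, acc/caaa meet in 1. 2a->2: no, baa/caaa meet in 2. Open state 3: 2a->3.
aab: 2b undefined. 2b->0: no, acc/aabbba meet in 1. 2b->1: no, baa/aabbba meet in 2. 2b->2: ok.
aac: 2c undefined. 2c->0: no, aac/bcc meet in 0. 2c->1: ok.
aaaa: 3a undefined. 3a->0: ok.
aaab: 3b undefined. 3b->0: ok.
aabac: 3c undefined. 3c->0: no, aabac/bcc meet in 0. 3c->1: ok.
All examples now run through 4 states with every (state, symbol) defined. Accept strings end in {1,2}, Reject strings end in {0,3}; accept={1,2}.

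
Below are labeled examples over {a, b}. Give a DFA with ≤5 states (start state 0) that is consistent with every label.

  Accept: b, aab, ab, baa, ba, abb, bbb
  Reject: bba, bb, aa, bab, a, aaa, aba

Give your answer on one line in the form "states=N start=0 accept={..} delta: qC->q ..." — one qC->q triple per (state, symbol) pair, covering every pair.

Grow the machine one transition at a time. Run the examples from 0; the earliest place one falls off (shortest prefix, ties alphabetical) gets sent to the lowest-numbered state that keeps every Accept/Reject pair distinguishable — a pair clashes when both reach the same state with identical unread suffix — and to a fresh state only if none does.
a: 0a undefined. 0a->0: no, ba/aba meet in 0 with "ba" left. Open state 1: 0a->1.
b: 0b undefined. 0b->0: no, b/bb meet in 0. 0b->1: no, b/a meet in 1. Open state 2: 0b->2.
aa: 1a undefined. 1a->0: ok.
ab: 1b undefined. 1b->0: no, ab/aa meet in 0. 1b->1: no, ab/a meet in 1. 1b->2: no, ba/aba meet in 2 with "a" left. Open state 3: 1b->3.
ba: 2a undefined. 2a->0: no, b/bab meet in 2. 2a->1: no, ab/bab meet in 3. 2a->2: ok.
bb: 2b undefined. 2b->0: ok.
aba: 3a undefined. 3a->0: ok.
abb: 3b undefined. 3b->0: no, abb/bb meet in 0. 3b->1: no, abb/bba meet in 1. 3b->2: ok.
All examples now run through 4 states with every (state, symbol) defined. Accept strings end in {2,3}, Reject strings end in {0,1}; accept={2,3}.

states=4 start=0 accept={2,3} delta: 0a->1 0b->2 1a->0 1b->3 2a->2 2b->0 3a->0 3b->2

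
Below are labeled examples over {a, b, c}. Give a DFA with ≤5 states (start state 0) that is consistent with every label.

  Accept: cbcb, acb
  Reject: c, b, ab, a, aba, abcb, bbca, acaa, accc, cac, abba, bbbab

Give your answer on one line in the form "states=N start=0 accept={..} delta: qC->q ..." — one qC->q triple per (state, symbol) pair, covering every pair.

states=3 start=0 accept={2} delta: 0a->0 0b->1 0c->1 1a->0 1b->2 1c->0 2a->0 2b->0 2c->1

State merging on the prefix tree: take the shortest (then alphabetical) example prefix whose next move is undefined and point that move at state 0, else 1, else 2, ...; a target is out if some Accept/Reject pair would then sit in one state with the same input left (inseparable). If every existing state is out, open a new one.
a: 0a undefined. 0a->0: ok.
b: 0b undefined. 0b->0: no, acb/abcb meet in 0 with "cb" left. Open state 1: 0b->1.
c: 0c undefined. 0c->0: no, cbcb/abcb meet in 1 with "cb" left. 0c->1: ok.
bb: 1b undefined. 1b->0: no, cbcb/a meet in 0. 1b->1: no, cbcb/abcb meet in 1 with "cb" left. Open state 2: 1b->2.
ca: 1a undefined. 1a->0: ok.
abc: 1c undefined. 1c->0: ok.
bbb: 2b undefined. 2b->0: ok.
bbc: 2c undefined. 2c->0: no, cbcb/c meet in 1. 2c->1: ok.
abba: 2a undefined. 2a->0: ok.
All examples now run through 3 states with every (state, symbol) defined. Accept strings end in {2}, Reject strings end in {0,1}; accept={2}.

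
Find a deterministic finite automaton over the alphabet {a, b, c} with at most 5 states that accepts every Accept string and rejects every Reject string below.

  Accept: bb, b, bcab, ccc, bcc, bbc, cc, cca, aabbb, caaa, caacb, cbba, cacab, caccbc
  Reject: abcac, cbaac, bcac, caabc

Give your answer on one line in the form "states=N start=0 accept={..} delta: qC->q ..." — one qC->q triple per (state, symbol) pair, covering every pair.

states=4 start=0 accept={0,1,2} delta: 0a->0 0b->0 0c->1 1a->2 1b->1 1c->0 2a->2 2b->2 2c->3 3a->0 3b->0 3c->0

Fold the examples into a partial DFA from state 0: repeatedly fix the first undefined (state, symbol) met by the shortest-then-alphabetical prefix, trying targets in increasing order and rejecting any under which an Accept and a Reject string meet in one state with the same remainder; add a state when all current targets are rejected. Accepting states are where Accept strings end.
a: 0a undefined. 0a->0: ok.
b: 0b undefined. 0b->0: ok.
c: 0c undefined. 0c->0: no, bb/abcac meet in 0. Open state 1: 0c->1.
ca: 1a undefined. 1a->0: no, bbc/abcac meet in 1. 1a->1: no, bcc/abcac meet in 1 with "c" left. Open state 2: 1a->2.
cb: 1b undefined. 1b->0: no, bbc/cbaac meet in 1. 1b->1: ok.
cc: 1c undefined. 1c->0: ok.
caa: 2a undefined. 2a->0: no, ccc/cbaac meet in 1. 2a->1: no, bb/cbaac meet in 0. 2a->2: ok.
cac: 2c undefined. 2c->0: no, bb/abcac meet in 0. 2c->1: no, ccc/abcac meet in 1. 2c->2: no, caaa/abcac meet in 2. Open state 3: 2c->3.
bcab: 2b undefined. 2b->0: no, ccc/caabc meet in 1. 2b->1: no, bb/caabc meet in 0. 2b->2: ok.
caca: 3a undefined. 3a->0: ok.
cacc: 3c undefined. 3c->0: ok.
caacb: 3b undefined. 3b->0: ok.
All examples now run through 4 states with every (state, symbol) defined. Accept strings end in {0,1,2}, Reject strings end in {3}; accept={0,1,2}.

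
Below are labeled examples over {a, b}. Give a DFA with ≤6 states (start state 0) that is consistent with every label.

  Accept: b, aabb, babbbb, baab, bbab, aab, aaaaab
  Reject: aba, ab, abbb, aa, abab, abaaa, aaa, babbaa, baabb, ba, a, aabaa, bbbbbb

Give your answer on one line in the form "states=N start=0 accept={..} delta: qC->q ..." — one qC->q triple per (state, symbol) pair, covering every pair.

Grow the machine one transition at a time. Run the examples from 0; the earliest place one falls off (shortest prefix, ties alphabetical) gets sent to the lowest-numbered state that keeps every Accept/Reject pair distinguishable — a pair clashes when both reach the same state with identical unread suffix — and to a fresh state only if none does.
a: 0a undefined. 0a->0: no, b/ab meet in 0 with "b" left. Open state 1: 0a->1.
b: 0b undefined. 0b->0: no, b/bbbbbb meet in 0. 0b->1: no, b/a meet in 1. Open state 2: 0b->2.
aa: 1a undefined. 1a->0: no, aaaaab/ab meet in 1 with "b" left. 1a->1: no, aab/ab meet in 1 with "b" left. 1a->2: no, b/aa meet in 2. Open state 3: 1a->3.
ab: 1b undefined. 1b->0: ok.
ba: 2a undefined. 2a->0: no, b/baabb meet in 2. 2a->1: no, aabb/baabb meet in 3 with "bb" left. 2a->2: no, b/ba meet in 2. 2a->3: ok.
bb: 2b undefined. 2b->0: no, bbab/ab meet in 0. 2b->1: ok.
aaa: 3a undefined. 3a->0: ok.
aab: 3b undefined. 3b->0: no, babbbb/ab meet in 0. 3b->1: no, aabb/ab meet in 0. 3b->2: no, aabb/aba meet in 1. 3b->3: no, aabb/aa meet in 3. Open state 4: 3b->4.
aaba: 4a undefined. 4a->0: ok.
aabb: 4b undefined. 4b->0: no, aabb/ab meet in 0. 4b->1: no, aabb/aba meet in 1. 4b->2: no, babbbb/ab meet in 0. 4b->3: no, aabb/aa meet in 3. 4b->4: ok.
All examples now run through 5 states with every (state, symbol) defined. Accept strings end in {2,4}, Reject strings end in {0,1,3}; accept={2,4}.

states=5 start=0 accept={2,4} delta: 0a->1 0b->2 1a->3 1b->0 2a->3 2b->1 3a->0 3b->4 4a->0 4b->4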